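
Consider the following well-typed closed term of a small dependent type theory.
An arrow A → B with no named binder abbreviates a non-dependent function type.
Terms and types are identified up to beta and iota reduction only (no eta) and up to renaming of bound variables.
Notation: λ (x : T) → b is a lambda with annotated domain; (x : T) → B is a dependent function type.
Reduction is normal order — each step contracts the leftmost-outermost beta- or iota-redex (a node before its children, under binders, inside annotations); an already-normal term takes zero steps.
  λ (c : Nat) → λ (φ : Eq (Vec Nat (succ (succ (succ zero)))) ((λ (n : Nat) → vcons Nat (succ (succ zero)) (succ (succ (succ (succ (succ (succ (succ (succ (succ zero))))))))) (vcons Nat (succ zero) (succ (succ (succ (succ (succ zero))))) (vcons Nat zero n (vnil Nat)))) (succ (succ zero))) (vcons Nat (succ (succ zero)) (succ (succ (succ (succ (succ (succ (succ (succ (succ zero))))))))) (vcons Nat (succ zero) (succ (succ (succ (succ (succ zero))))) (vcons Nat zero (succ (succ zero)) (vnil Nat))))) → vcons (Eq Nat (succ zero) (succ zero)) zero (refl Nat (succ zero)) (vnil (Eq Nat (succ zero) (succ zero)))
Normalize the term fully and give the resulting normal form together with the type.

normal form:
  λ (c : Nat) → λ (φ : Eq (Vec Nat (succ (succ (succ zero)))) (vcons Nat (succ (succ zero)) (succ (succ (succ (succ (succ (succ (succ (succ (succ zero))))))))) (vcons Nat (succ zero) (succ (succ (succ (succ (succ zero))))) (vcons Nat zero (succ (succ zero)) (vnil Nat)))) (vcons Nat (succ (succ zero)) (succ (succ (succ (succ (succ (succ (succ (succ (succ zero))))))))) (vcons Nat (succ zero) (succ (succ (succ (succ (succ zero))))) (vcons Nat zero (succ (succ zero)) (vnil Nat))))) → vcons (Eq Nat (succ zero) (succ zero)) zero (refl Nat (succ zero)) (vnil (Eq Nat (succ zero) (succ zero)))
the term's type:
  Nat → Eq (Vec Nat (succ (succ (succ zero)))) (vcons Nat (succ (succ zero)) (succ (succ (succ (succ (succ (succ (succ (succ (succ zero))))))))) (vcons Nat (succ zero) (succ (succ (succ (succ (succ zero))))) (vcons Nat zero (succ (succ zero)) (vnil Nat)))) (vcons Nat (succ (succ zero)) (succ (succ (succ (succ (succ (succ (succ (succ (succ zero))))))))) (vcons Nat (succ zero) (succ (succ (succ (succ (succ zero))))) (vcons Nat zero (succ (succ zero)) (vnil Nat)))) → Vec (Eq Nat (succ zero) (succ zero)) (succ zero)
observation: the first redex contracted is a beta-redex; the normal form is reached in 1 normal-order step.


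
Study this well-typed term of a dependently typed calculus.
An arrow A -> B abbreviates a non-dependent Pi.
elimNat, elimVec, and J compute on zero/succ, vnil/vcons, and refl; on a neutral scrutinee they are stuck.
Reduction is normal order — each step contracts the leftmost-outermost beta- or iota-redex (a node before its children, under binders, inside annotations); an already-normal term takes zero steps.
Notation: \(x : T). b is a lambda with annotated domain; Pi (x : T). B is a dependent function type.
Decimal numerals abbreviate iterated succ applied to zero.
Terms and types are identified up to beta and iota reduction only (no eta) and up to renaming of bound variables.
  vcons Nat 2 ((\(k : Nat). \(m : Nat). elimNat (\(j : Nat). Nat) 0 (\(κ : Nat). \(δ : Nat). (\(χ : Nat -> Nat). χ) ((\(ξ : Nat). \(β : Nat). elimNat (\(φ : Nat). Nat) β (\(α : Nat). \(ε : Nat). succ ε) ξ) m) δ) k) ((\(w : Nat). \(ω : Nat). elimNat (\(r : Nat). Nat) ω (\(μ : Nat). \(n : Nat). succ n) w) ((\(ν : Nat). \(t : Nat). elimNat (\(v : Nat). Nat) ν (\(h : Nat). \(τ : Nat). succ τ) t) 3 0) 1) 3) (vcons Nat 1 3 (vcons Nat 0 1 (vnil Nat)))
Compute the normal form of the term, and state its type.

resulting normal form:
  vcons Nat 2 12 (vcons Nat 1 3 (vcons Nat 0 1 (vnil Nat)))
inferred type:
  Vec Nat 3


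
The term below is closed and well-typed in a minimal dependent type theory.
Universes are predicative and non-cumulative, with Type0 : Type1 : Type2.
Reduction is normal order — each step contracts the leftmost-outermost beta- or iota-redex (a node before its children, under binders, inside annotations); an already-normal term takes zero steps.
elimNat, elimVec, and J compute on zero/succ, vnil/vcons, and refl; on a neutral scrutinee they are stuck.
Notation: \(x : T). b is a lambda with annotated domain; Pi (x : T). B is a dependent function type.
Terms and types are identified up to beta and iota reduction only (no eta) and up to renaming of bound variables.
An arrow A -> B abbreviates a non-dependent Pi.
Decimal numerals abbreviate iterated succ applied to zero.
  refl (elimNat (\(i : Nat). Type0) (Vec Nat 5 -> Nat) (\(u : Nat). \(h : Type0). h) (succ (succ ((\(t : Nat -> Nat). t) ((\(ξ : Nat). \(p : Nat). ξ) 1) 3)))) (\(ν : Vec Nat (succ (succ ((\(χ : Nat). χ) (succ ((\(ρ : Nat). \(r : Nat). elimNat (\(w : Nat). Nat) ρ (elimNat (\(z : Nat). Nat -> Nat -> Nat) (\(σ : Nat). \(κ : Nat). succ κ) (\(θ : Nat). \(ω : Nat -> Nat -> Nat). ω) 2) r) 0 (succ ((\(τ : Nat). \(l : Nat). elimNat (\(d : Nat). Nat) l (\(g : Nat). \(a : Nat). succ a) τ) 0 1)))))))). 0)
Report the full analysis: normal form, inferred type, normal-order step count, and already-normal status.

reduced normal form:
  refl (Vec Nat 5 -> Nat) (\(i : Vec Nat 5). 0)
inferred type:
  Eq (Vec Nat 5 -> Nat) (\(i : Vec Nat 5). 0) (\(u : Vec Nat 5). 0)
reduction steps (normal order): 40
already normal: no
first contracted redex: an elimNat iota-redex


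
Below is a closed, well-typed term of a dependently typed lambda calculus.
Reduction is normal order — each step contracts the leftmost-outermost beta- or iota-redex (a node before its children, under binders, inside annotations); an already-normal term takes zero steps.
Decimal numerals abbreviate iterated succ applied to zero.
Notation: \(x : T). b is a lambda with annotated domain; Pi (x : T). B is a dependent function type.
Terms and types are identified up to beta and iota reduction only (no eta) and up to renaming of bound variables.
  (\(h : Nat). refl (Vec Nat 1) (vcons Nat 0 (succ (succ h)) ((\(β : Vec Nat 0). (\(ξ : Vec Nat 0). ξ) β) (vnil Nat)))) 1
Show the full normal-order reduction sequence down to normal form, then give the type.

reduction (normal order):
  (\(h : Nat). refl (Vec Nat 1) (vcons Nat 0 (succ (succ h)) ((\(β : Vec Nat 0). (\(ξ : Vec Nat 0). ξ) β) (vnil Nat)))) 1
  ~> refl (Vec Nat 1) (vcons Nat 0 3 ((\(h : Vec Nat 0). (\(β : Vec Nat 0). β) h) (vnil Nat)))
  ~> refl (Vec Nat 1) (vcons Nat 0 3 ((\(h : Vec Nat 0). h) (vnil Nat)))
  ~> refl (Vec Nat 1) (vcons Nat 0 3 (vnil Nat))
the term's type:
  Eq (Vec Nat 1) (vcons Nat 0 3 (vnil Nat)) (vcons Nat 0 3 (vnil Nat))


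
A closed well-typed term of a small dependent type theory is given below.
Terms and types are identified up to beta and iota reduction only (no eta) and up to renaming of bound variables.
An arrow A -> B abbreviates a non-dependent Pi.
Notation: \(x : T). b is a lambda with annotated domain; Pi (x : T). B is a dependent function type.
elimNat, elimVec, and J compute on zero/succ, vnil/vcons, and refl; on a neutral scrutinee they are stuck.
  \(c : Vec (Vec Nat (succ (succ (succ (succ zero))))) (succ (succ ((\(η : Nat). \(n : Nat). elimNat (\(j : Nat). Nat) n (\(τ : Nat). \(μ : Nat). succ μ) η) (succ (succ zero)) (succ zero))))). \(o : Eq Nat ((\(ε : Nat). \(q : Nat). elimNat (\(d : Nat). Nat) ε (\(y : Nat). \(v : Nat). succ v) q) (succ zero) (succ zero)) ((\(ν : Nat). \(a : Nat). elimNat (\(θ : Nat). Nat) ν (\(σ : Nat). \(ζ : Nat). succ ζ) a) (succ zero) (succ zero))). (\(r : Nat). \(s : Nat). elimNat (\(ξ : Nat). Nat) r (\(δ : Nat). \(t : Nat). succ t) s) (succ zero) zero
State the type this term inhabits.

the term's type:
  Vec (Vec Nat (succ (succ (succ (succ zero))))) (succ (succ (succ (succ (succ zero))))) -> Eq Nat (succ (succ zero)) (succ (succ zero)) -> Nat


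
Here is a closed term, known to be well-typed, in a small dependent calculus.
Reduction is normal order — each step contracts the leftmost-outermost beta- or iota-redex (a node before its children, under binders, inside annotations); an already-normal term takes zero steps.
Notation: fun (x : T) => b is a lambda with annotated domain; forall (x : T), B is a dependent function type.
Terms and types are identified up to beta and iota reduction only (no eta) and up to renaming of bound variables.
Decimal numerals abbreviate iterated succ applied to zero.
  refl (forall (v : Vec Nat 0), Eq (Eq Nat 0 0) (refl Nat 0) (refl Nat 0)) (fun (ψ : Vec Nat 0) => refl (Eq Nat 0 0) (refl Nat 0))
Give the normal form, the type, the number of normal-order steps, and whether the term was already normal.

reduced normal form:
  refl (forall (v : Vec Nat 0), Eq (Eq Nat 0 0) (refl Nat 0) (refl Nat 0)) (fun (ψ : Vec Nat 0) => refl (Eq Nat 0 0) (refl Nat 0))
inferred type:
  Eq (forall (v : Vec Nat 0), Eq (Eq Nat 0 0) (refl Nat 0) (refl Nat 0)) (fun (ψ : Vec Nat 0) => refl (Eq Nat 0 0) (refl Nat 0)) (fun (ρ : Vec Nat 0) => refl (Eq Nat 0 0) (refl Nat 0))
normal-order step count: 0
started in normal form: yes


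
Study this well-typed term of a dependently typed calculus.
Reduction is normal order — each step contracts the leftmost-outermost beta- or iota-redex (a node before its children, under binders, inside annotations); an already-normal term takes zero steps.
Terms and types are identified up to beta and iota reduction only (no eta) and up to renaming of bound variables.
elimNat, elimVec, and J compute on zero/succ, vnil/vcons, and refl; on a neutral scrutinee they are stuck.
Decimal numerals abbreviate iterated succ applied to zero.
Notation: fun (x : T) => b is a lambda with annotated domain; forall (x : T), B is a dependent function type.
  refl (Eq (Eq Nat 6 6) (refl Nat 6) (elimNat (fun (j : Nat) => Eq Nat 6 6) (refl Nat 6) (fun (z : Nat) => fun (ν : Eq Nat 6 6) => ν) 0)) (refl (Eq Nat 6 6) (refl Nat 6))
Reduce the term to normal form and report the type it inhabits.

normal form:
  refl (Eq (Eq Nat 6 6) (refl Nat 6) (refl Nat 6)) (refl (Eq Nat 6 6) (refl Nat 6))
inferred type:
  Eq (Eq (Eq Nat 6 6) (refl Nat 6) (refl Nat 6)) (refl (Eq Nat 6 6) (refl Nat 6)) (refl (Eq Nat 6 6) (refl Nat 6))
observation: the leftmost-outermost redex is an elimNat iota-redex, and normalization takes 1 step.


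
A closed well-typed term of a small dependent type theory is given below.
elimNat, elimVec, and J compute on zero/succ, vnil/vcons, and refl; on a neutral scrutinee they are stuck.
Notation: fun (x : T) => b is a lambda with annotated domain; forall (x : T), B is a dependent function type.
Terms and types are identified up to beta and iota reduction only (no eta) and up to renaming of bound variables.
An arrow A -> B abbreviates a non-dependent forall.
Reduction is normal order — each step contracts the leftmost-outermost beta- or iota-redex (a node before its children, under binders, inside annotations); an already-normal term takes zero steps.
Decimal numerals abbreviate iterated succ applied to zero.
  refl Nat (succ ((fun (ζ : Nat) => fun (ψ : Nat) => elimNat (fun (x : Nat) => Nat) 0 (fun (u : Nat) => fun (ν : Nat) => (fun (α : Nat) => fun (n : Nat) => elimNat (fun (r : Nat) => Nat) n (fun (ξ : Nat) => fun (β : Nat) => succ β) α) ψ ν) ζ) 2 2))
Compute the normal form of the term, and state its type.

reduced normal form:
  refl Nat 5
type:
  Eq Nat 5 5
observation: 27 normal-order steps separate the term from its normal form.


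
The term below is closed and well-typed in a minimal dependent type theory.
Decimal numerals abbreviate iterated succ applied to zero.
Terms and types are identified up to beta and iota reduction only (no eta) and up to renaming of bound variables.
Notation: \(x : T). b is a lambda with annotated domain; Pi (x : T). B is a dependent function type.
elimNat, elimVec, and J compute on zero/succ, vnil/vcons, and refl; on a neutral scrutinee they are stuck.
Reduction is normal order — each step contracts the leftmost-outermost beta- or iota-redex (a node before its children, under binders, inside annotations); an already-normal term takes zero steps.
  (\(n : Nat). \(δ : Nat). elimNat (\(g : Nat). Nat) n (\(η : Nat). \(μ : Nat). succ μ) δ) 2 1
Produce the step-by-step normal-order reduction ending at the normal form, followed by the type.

normal-order reduction sequence:
  (\(n : Nat). \(δ : Nat). elimNat (\(g : Nat). Nat) n (\(η : Nat). \(μ : Nat). succ μ) δ) 2 1
  ~> (\(n : Nat). elimNat (\(δ : Nat). Nat) 2 (\(g : Nat). \(η : Nat). succ η) n) 1
  ~> elimNat (\(n : Nat). Nat) 2 (\(δ : Nat). \(g : Nat). succ g) 1
  ~> (\(n : Nat). \(δ : Nat). succ δ) 0 (elimNat (\(g : Nat). Nat) 2 (\(η : Nat). \(μ : Nat). succ μ) 0)
  ~> (\(n : Nat). succ n) (elimNat (\(δ : Nat). Nat) 2 (\(g : Nat). \(η : Nat). succ η) 0)
  ~> succ (elimNat (\(n : Nat). Nat) 2 (\(δ : Nat). \(g : Nat). succ g) 0)
  ~> 3
type:
  Nat


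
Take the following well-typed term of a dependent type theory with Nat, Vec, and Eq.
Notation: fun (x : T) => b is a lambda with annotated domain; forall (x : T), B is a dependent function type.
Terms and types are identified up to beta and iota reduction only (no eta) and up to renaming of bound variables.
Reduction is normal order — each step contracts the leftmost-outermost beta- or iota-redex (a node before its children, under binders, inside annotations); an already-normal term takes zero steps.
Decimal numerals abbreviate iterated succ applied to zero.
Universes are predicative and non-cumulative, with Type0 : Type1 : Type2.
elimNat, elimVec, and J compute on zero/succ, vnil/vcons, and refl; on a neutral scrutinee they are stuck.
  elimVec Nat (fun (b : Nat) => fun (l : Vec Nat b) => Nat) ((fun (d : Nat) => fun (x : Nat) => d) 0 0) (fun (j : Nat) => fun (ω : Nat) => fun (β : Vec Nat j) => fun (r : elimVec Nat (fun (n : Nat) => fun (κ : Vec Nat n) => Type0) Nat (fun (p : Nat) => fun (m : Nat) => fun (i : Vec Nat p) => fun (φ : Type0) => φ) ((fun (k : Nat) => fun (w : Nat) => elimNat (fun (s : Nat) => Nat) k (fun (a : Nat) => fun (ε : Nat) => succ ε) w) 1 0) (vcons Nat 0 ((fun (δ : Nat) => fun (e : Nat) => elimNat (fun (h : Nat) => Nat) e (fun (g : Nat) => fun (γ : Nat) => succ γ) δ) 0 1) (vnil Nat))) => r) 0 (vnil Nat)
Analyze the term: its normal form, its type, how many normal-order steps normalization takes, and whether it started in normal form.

reduced normal form:
  0
inferred type:
  Nat
steps to reach normal form (normal order): 3
already normal: no
first redex: an elimVec iota-redex


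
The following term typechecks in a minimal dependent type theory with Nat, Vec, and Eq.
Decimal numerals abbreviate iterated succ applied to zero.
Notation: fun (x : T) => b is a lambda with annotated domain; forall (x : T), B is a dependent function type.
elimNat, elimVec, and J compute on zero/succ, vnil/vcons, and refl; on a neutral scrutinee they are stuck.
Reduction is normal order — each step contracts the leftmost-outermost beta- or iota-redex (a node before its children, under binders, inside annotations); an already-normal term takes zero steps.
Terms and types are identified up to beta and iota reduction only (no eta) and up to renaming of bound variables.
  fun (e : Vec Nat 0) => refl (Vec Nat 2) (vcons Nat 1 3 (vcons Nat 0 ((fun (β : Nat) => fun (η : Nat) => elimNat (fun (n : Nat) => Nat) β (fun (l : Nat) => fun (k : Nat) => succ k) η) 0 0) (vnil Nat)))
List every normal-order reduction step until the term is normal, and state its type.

normal-order reduction:
  fun (e : Vec Nat 0) => refl (Vec Nat 2) (vcons Nat 1 3 (vcons Nat 0 ((fun (β : Nat) => fun (η : Nat) => elimNat (fun (n : Nat) => Nat) β (fun (l : Nat) => fun (k : Nat) => succ k) η) 0 0) (vnil Nat)))
  ~> fun (e : Vec Nat 0) => refl (Vec Nat 2) (vcons Nat 1 3 (vcons Nat 0 ((fun (β : Nat) => elimNat (fun (η : Nat) => Nat) 0 (fun (n : Nat) => fun (l : Nat) => succ l) β) 0) (vnil Nat)))
  ~> fun (e : Vec Nat 0) => refl (Vec Nat 2) (vcons Nat 1 3 (vcons Nat 0 (elimNat (fun (β : Nat) => Nat) 0 (fun (η : Nat) => fun (n : Nat) => succ n) 0) (vnil Nat)))
  ~> fun (e : Vec Nat 0) => refl (Vec Nat 2) (vcons Nat 1 3 (vcons Nat 0 0 (vnil Nat)))
type:
  forall (e : Vec Nat 0), Eq (Vec Nat 2) (vcons Nat 1 3 (vcons Nat 0 0 (vnil Nat))) (vcons Nat 1 3 (vcons Nat 0 0 (vnil Nat)))


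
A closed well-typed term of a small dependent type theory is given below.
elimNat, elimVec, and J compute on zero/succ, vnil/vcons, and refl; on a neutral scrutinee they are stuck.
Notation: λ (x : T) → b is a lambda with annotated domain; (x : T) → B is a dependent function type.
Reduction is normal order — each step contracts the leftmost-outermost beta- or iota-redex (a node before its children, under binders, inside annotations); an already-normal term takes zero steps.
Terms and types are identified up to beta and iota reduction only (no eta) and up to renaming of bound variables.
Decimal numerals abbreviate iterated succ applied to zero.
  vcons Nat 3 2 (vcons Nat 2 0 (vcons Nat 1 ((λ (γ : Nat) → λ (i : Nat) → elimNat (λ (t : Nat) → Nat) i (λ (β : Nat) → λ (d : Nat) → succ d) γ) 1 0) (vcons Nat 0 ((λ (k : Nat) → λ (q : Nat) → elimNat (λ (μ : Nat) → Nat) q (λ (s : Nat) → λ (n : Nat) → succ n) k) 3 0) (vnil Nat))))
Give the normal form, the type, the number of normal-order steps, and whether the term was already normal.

normal form:
  vcons Nat 3 2 (vcons Nat 2 0 (vcons Nat 1 1 (vcons Nat 0 3 (vnil Nat))))
inferred type:
  Vec Nat 4
reduction steps (normal order): 18
already normal: no
first redex: a beta-redex


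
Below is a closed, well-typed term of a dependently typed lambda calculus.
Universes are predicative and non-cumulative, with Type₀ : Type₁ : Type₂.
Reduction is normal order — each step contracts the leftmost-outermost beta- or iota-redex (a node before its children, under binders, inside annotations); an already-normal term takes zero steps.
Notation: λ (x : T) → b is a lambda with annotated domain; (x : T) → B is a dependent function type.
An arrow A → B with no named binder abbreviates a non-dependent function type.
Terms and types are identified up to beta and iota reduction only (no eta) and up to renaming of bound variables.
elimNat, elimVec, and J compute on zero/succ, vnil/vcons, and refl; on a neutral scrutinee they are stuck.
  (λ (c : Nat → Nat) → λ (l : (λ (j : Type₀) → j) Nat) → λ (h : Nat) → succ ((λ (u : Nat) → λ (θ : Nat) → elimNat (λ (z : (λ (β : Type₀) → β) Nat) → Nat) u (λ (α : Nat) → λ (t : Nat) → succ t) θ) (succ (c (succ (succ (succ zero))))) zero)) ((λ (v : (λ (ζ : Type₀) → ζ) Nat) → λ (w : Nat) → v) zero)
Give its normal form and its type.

normal form:
  λ (c : Nat) → λ (l : Nat) → succ (succ zero)
type:
  Nat → Nat → Nat


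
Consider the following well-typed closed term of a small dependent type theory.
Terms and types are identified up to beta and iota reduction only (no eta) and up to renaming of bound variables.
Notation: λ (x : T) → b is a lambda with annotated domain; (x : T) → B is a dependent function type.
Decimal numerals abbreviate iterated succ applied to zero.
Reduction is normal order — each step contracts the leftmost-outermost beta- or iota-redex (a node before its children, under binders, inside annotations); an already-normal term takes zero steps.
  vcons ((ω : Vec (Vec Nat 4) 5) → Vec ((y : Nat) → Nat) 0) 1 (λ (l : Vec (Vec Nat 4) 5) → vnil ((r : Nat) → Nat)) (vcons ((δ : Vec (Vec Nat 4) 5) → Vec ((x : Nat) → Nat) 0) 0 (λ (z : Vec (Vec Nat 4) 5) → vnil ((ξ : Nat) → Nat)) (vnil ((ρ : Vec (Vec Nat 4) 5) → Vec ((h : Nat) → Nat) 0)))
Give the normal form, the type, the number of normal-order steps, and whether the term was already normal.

normal form:
  vcons ((ω : Vec (Vec Nat 4) 5) → Vec ((y : Nat) → Nat) 0) 1 (λ (l : Vec (Vec Nat 4) 5) → vnil ((r : Nat) → Nat)) (vcons ((δ : Vec (Vec Nat 4) 5) → Vec ((x : Nat) → Nat) 0) 0 (λ (z : Vec (Vec Nat 4) 5) → vnil ((ξ : Nat) → Nat)) (vnil ((ρ : Vec (Vec Nat 4) 5) → Vec ((h : Nat) → Nat) 0)))
type:
  Vec ((ω : Vec (Vec Nat 4) 5) → Vec ((y : Nat) → Nat) 0) 2
reduction steps (normal order): 0
term was already normal: yes


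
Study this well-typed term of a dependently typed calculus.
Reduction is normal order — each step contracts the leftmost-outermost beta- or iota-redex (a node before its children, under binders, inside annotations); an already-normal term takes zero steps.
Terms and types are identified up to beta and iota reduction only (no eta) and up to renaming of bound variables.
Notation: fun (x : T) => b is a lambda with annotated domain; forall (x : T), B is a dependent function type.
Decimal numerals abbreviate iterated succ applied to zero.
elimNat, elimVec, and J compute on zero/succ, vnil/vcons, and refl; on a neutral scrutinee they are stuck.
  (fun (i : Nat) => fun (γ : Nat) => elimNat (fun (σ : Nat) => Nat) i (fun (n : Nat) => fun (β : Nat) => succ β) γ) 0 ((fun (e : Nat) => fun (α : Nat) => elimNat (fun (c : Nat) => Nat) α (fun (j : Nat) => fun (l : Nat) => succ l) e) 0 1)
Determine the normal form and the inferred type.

normal form:
  1
the term's type:
  Nat


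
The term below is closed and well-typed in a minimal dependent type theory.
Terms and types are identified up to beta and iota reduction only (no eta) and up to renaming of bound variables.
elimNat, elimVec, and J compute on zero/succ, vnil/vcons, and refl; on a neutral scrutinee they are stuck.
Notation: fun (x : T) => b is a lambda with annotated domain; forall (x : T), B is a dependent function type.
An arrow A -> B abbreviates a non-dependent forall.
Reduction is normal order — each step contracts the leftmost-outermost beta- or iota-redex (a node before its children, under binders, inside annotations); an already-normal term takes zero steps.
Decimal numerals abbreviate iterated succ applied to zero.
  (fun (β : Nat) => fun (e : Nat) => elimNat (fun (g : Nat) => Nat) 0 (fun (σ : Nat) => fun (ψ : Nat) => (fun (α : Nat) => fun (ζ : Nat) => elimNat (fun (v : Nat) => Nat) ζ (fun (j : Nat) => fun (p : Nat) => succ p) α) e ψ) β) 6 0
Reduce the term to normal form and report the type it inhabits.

normal form:
  0
the term's type:
  Nat


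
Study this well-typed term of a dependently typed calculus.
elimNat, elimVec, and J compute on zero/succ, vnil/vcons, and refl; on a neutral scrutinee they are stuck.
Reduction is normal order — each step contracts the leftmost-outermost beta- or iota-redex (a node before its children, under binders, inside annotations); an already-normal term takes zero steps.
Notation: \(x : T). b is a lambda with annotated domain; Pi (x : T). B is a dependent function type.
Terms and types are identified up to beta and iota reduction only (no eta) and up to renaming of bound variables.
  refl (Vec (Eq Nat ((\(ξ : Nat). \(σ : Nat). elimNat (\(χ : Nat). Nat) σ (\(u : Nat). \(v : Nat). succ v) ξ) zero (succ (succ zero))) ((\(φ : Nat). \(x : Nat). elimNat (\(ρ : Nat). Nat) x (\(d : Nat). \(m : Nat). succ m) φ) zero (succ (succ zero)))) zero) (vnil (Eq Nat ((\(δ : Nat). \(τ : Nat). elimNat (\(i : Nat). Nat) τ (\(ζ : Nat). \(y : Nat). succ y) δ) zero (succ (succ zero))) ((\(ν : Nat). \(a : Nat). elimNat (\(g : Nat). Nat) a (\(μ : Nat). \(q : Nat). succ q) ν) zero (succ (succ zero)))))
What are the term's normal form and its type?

normal form:
  refl (Vec (Eq Nat (succ (succ zero)) (succ (succ zero))) zero) (vnil (Eq Nat (succ (succ zero)) (succ (succ zero))))
the term's type:
  Eq (Vec (Eq Nat (succ (succ zero)) (succ (succ zero))) zero) (vnil (Eq Nat (succ (succ zero)) (succ (succ zero)))) (vnil (Eq Nat (succ (succ zero)) (succ (succ zero))))


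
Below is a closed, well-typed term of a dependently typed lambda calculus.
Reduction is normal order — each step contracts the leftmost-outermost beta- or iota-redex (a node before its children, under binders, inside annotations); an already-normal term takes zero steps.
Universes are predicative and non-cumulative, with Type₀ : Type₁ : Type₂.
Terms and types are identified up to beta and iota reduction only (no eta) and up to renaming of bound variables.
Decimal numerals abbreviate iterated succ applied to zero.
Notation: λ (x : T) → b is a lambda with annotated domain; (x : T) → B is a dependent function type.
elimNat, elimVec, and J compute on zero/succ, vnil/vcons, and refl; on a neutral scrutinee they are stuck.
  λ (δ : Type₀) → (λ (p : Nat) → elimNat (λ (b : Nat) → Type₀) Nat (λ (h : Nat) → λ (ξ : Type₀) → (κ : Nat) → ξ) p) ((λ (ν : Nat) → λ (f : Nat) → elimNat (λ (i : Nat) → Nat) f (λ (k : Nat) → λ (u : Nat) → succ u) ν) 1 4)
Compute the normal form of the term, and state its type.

normal form:
  λ (δ : Type₀) → (p : Nat) → (b : Nat) → (h : Nat) → (ξ : Nat) → (κ : Nat) → Nat
inferred type:
  (δ : Type₀) → Type₀
observation: the first redex contracted is a beta-redex; the normal form is reached in 23 normal-order steps.


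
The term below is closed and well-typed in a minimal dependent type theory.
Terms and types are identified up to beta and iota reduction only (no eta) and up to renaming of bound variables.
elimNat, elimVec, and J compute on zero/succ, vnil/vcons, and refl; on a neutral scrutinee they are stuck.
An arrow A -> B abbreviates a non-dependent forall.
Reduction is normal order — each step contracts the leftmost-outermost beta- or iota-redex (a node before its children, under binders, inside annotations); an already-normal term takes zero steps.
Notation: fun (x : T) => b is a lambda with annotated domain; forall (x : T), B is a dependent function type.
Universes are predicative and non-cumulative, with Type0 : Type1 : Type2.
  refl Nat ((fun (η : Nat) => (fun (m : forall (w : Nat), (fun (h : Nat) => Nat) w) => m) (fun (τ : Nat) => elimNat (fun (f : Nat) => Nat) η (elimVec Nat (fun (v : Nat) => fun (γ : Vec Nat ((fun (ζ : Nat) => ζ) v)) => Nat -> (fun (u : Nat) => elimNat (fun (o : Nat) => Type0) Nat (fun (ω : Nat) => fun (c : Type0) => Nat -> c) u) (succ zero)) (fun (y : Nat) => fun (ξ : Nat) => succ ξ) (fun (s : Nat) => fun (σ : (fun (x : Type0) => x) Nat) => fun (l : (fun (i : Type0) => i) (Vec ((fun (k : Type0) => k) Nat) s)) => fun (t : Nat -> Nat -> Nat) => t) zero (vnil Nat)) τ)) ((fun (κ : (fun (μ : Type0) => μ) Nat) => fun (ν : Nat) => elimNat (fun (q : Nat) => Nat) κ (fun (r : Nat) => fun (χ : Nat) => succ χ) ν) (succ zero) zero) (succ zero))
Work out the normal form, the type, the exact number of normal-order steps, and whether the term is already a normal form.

reduced normal form:
  refl Nat (succ (succ zero))
inferred type:
  Eq Nat (succ (succ zero)) (succ (succ zero))
normal-order step count: 11
term was already normal: no
first contracted redex: a beta-redex


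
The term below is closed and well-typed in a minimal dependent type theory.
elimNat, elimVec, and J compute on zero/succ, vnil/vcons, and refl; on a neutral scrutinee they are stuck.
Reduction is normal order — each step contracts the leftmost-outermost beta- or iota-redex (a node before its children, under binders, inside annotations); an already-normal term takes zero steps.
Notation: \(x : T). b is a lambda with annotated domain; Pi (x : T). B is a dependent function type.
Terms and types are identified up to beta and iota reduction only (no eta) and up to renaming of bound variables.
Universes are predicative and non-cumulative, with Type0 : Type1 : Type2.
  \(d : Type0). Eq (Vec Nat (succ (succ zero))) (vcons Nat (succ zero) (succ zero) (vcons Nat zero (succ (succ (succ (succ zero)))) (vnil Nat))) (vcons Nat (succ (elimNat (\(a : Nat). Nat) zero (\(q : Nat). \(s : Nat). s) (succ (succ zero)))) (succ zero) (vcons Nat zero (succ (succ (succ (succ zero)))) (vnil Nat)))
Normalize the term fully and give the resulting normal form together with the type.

reduced normal form:
  \(d : Type0). Eq (Vec Nat (succ (succ zero))) (vcons Nat (succ zero) (succ zero) (vcons Nat zero (succ (succ (succ (succ zero)))) (vnil Nat))) (vcons Nat (succ zero) (succ zero) (vcons Nat zero (succ (succ (succ (succ zero)))) (vnil Nat)))
the term's type:
  Pi (d : Type0). Type0


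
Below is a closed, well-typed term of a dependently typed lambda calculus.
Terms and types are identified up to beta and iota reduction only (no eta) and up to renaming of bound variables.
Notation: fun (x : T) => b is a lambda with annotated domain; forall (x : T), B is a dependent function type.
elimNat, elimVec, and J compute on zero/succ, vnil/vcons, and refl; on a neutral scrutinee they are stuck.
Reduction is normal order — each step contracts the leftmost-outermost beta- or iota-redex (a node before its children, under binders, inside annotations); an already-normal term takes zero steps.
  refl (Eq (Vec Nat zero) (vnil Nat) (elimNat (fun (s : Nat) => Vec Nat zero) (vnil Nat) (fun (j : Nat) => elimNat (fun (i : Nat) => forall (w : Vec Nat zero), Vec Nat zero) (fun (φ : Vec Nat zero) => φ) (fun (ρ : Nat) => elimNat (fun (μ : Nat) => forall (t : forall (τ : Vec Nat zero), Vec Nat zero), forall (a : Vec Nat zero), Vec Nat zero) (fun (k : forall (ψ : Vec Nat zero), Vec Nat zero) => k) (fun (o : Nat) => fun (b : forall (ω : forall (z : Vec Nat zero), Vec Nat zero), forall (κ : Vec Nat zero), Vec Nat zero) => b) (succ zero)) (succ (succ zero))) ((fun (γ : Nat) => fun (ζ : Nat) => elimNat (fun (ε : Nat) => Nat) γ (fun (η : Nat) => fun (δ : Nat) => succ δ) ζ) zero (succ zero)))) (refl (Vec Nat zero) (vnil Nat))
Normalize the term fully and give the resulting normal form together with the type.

normal form:
  refl (Eq (Vec Nat zero) (vnil Nat) (vnil Nat)) (refl (Vec Nat zero) (vnil Nat))
the term's type:
  Eq (Eq (Vec Nat zero) (vnil Nat) (vnil Nat)) (refl (Vec Nat zero) (vnil Nat)) (refl (Vec Nat zero) (vnil Nat))
observation: the first redex contracted is an elimNat iota-redex; the normal form is reached in 25 normal-order steps.


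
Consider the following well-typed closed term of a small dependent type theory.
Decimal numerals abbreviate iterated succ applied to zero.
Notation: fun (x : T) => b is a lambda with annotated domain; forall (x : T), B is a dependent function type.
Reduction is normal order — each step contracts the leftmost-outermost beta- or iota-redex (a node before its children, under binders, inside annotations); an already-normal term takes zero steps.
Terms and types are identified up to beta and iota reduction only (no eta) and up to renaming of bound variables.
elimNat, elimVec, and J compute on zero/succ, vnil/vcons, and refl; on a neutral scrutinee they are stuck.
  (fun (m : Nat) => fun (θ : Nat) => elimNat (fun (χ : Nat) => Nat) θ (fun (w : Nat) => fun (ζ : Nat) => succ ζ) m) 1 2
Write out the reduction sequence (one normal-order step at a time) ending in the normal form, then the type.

normal-order reduction:
  (fun (m : Nat) => fun (θ : Nat) => elimNat (fun (χ : Nat) => Nat) θ (fun (w : Nat) => fun (ζ : Nat) => succ ζ) m) 1 2
  ~> (fun (m : Nat) => elimNat (fun (θ : Nat) => Nat) m (fun (χ : Nat) => fun (w : Nat) => succ w) 1) 2
  ~> elimNat (fun (m : Nat) => Nat) 2 (fun (θ : Nat) => fun (χ : Nat) => succ χ) 1
  ~> (fun (m : Nat) => fun (θ : Nat) => succ θ) 0 (elimNat (fun (χ : Nat) => Nat) 2 (fun (w : Nat) => fun (ζ : Nat) => succ ζ) 0)
  ~> (fun (m : Nat) => succ m) (elimNat (fun (θ : Nat) => Nat) 2 (fun (χ : Nat) => fun (w : Nat) => succ w) 0)
  ~> succ (elimNat (fun (m : Nat) => Nat) 2 (fun (θ : Nat) => fun (χ : Nat) => succ χ) 0)
  ~> 3
inferred type:
  Nat


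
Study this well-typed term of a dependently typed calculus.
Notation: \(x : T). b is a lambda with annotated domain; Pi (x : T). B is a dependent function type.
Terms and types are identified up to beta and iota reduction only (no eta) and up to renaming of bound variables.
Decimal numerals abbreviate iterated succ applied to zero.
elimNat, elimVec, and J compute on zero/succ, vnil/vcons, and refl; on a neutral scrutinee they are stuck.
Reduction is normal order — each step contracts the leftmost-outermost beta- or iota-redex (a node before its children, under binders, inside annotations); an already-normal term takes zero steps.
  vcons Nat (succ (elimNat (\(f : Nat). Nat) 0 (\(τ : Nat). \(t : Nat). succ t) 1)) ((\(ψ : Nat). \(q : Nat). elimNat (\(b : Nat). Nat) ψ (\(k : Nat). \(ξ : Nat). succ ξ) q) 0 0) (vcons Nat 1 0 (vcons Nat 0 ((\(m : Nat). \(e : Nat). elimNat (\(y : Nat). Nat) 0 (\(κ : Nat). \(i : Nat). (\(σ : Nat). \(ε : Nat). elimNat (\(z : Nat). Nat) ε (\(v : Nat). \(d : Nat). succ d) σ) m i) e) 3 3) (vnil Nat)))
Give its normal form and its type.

reduced normal form:
  vcons Nat 2 0 (vcons Nat 1 0 (vcons Nat 0 9 (vnil Nat)))
inferred type:
  Vec Nat 3
observation: 55 normal-order steps separate the term from its normal form.


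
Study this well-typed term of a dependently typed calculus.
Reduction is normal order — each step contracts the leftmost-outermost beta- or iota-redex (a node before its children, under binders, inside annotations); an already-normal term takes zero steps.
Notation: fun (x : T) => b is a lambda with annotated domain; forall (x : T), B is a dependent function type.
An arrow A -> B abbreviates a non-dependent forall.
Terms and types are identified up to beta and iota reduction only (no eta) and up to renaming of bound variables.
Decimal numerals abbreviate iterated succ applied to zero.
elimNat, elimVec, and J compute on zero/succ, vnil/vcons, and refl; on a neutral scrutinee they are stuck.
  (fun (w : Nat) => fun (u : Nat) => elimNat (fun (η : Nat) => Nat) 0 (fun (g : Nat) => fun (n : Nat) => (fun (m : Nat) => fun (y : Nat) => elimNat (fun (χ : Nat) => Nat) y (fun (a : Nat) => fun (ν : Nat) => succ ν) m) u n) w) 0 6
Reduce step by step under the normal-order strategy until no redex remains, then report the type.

normal-order reduction sequence:
  (fun (w : Nat) => fun (u : Nat) => elimNat (fun (η : Nat) => Nat) 0 (fun (g : Nat) => fun (n : Nat) => (fun (m : Nat) => fun (y : Nat) => elimNat (fun (χ : Nat) => Nat) y (fun (a : Nat) => fun (ν : Nat) => succ ν) m) u n) w) 0 6
  ~> (fun (w : Nat) => elimNat (fun (u : Nat) => Nat) 0 (fun (η : Nat) => fun (g : Nat) => (fun (n : Nat) => fun (m : Nat) => elimNat (fun (y : Nat) => Nat) m (fun (χ : Nat) => fun (a : Nat) => succ a) n) w g) 0) 6
  ~> elimNat (fun (w : Nat) => Nat) 0 (fun (u : Nat) => fun (η : Nat) => (fun (g : Nat) => fun (n : Nat) => elimNat (fun (m : Nat) => Nat) n (fun (y : Nat) => fun (χ : Nat) => succ χ) g) 6 η) 0
  ~> 0
the term's type:
  Nat


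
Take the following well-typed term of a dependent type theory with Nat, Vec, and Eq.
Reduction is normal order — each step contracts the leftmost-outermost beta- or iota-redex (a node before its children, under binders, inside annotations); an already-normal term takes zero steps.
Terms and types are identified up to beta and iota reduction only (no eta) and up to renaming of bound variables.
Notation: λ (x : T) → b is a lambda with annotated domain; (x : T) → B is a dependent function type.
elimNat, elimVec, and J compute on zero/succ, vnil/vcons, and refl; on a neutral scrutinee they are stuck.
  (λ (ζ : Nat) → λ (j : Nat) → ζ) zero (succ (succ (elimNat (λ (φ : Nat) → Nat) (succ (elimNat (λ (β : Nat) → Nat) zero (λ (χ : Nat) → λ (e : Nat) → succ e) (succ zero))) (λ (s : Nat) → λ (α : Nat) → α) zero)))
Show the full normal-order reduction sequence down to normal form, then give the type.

normal-order reduction:
  (λ (ζ : Nat) → λ (j : Nat) → ζ) zero (succ (succ (elimNat (λ (φ : Nat) → Nat) (succ (elimNat (λ (β : Nat) → Nat) zero (λ (χ : Nat) → λ (e : Nat) → succ e) (succ zero))) (λ (s : Nat) → λ (α : Nat) → α) zero)))
  ~> (λ (ζ : Nat) → zero) (succ (succ (elimNat (λ (j : Nat) → Nat) (succ (elimNat (λ (φ : Nat) → Nat) zero (λ (β : Nat) → λ (χ : Nat) → succ χ) (succ zero))) (λ (e : Nat) → λ (s : Nat) → s) zero)))
  ~> zero
inferred type:
  Nat


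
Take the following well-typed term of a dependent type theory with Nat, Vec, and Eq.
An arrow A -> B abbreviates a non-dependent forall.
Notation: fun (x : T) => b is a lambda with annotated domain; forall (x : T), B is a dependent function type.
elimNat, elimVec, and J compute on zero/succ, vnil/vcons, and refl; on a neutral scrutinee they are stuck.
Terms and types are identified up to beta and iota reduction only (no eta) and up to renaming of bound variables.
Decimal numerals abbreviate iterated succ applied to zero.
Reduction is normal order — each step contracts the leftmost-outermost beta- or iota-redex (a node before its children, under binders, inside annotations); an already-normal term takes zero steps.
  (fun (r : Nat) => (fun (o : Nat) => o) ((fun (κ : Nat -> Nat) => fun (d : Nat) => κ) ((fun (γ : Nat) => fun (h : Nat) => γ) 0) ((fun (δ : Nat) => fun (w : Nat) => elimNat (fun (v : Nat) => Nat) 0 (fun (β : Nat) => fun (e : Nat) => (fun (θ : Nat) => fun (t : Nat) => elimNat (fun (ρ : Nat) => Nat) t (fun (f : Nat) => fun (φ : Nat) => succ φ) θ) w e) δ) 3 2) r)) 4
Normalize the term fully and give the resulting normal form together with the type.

resulting normal form:
  0
inferred type:
  Nat


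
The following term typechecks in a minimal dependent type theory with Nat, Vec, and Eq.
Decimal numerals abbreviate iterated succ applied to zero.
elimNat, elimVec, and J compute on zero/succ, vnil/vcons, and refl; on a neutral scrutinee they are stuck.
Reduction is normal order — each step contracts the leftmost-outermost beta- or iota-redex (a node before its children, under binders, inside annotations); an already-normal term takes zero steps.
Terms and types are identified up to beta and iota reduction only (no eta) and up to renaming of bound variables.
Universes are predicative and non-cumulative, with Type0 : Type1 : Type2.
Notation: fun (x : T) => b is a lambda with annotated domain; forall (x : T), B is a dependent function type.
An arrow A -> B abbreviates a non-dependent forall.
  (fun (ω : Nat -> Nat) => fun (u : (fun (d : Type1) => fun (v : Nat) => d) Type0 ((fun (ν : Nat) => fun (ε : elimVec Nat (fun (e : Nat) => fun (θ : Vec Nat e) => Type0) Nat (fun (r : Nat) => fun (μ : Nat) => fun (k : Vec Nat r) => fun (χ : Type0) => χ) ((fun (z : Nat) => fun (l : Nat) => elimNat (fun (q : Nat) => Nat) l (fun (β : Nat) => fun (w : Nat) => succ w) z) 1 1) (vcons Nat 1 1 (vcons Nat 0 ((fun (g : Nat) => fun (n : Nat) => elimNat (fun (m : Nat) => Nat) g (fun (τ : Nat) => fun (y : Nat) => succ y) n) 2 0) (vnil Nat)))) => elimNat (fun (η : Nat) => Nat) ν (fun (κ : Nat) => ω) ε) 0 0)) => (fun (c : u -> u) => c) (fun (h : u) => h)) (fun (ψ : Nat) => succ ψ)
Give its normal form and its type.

reduced normal form:
  fun (ω : Type0) => fun (u : ω) => u
inferred type:
  forall (ω : Type0), ω -> ω
observation: reduction starts at a beta-redex, and 4 normal-order steps reach the normal form.


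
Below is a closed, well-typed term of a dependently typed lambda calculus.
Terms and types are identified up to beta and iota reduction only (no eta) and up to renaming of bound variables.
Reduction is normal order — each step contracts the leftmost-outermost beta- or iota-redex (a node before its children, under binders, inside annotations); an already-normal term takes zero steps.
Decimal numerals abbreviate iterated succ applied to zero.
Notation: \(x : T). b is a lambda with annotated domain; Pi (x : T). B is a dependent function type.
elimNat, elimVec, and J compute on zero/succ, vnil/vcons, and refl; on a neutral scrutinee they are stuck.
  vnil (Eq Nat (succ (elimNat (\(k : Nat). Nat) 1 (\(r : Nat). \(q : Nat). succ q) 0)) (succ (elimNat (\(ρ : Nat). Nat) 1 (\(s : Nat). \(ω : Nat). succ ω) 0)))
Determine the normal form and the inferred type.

resulting normal form:
  vnil (Eq Nat 2 2)
the term's type:
  Vec (Eq Nat 2 2) 0
observation: reduction starts at an elimNat iota-redex, and 2 normal-order steps reach the normal form.


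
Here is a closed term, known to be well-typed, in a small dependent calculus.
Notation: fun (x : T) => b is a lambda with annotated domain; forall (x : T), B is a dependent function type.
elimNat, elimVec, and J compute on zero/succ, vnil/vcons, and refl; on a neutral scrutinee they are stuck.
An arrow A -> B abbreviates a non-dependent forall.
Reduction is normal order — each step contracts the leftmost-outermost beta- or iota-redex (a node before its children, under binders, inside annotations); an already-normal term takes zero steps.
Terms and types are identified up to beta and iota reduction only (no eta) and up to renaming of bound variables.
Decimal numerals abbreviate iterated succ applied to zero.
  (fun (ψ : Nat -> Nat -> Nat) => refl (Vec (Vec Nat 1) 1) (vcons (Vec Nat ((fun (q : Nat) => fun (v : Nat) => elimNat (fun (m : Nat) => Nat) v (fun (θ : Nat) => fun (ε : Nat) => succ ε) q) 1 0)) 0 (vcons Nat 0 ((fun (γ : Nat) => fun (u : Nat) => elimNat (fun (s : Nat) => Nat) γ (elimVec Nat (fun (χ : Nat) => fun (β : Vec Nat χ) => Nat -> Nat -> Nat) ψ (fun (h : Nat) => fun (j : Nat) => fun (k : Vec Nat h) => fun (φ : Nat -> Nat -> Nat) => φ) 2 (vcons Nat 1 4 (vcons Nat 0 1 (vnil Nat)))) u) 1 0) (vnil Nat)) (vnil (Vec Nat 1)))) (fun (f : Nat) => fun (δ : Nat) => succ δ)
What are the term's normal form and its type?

normal form:
  refl (Vec (Vec Nat 1) 1) (vcons (Vec Nat 1) 0 (vcons Nat 0 1 (vnil Nat)) (vnil (Vec Nat 1)))
inferred type:
  Eq (Vec (Vec Nat 1) 1) (vcons (Vec Nat 1) 0 (vcons Nat 0 1 (vnil Nat)) (vnil (Vec Nat 1))) (vcons (Vec Nat 1) 0 (vcons Nat 0 1 (vnil Nat)) (vnil (Vec Nat 1)))
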